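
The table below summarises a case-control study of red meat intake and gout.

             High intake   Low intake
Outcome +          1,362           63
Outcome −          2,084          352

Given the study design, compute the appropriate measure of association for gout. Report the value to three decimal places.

3.652

Reading the table with exposure as columns: a = 1362 (High intake, case), b = 2084 (High intake, non-case), c = 63 (Low intake, case), d = 352.
This is a case-control study: participants were sampled on outcome status, so risks in the source population cannot be estimated directly — relative risk is not valid here. The odds ratio is the appropriate measure.
OR = (a·d)/(b·c) = (1362 × 352) / (2084 × 63) = 479424 / 131292 = 3.65159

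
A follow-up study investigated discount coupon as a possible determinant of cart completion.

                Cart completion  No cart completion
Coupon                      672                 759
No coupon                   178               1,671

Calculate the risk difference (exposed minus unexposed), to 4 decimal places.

Cells: a = 672, b = 759, c = 178, d = 1671.
Risk in exposed = 672/1431 = 0.469602; risk in unexposed = 178/1849 = 0.096268.
Risk difference = 0.469602 − 0.096268 = 0.373333

0.3733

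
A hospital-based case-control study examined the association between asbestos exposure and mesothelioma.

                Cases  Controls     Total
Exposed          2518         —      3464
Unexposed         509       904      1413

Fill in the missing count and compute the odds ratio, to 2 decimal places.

The missing cell is in the exposed row: 3464 − 2518 = 946.
So a = 2518, b = 946, c = 509, d = 904.
OR = (a·d)/(b·c) = (2518 × 904) / (946 × 509) = 2276272 / 481514 = 4.72732

4.73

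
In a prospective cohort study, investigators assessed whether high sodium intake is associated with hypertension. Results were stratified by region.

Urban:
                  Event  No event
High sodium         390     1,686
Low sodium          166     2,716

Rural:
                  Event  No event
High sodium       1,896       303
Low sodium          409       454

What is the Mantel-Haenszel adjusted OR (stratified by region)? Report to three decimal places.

5.105

OR_MH = Σ(aᵢdᵢ/nᵢ) / Σ(bᵢcᵢ/nᵢ), where nᵢ is the stratum total.
Stratum 1 (Urban): n = 4958; a·d/n = 390·2716/4958 = 213.6426; b·c/n = 1686·166/4958 = 56.4494
Stratum 2 (Rural): n = 3062; a·d/n = 1896·454/3062 = 281.1182; b·c/n = 303·409/3062 = 40.4726
OR_MH = (213.6426 + 281.1182) / (56.4494 + 40.4726) = 494.7608 / 96.9219 = 5.10473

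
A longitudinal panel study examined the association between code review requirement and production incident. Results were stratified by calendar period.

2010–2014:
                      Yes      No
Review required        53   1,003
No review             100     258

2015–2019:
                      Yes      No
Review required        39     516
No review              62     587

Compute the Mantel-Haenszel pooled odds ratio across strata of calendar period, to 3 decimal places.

OR_MH = Σ(aᵢdᵢ/nᵢ) / Σ(bᵢcᵢ/nᵢ), where nᵢ is the stratum total.
Stratum 1 (2010–2014): n = 1414; a·d/n = 53·258/1414 = 9.6704; b·c/n = 1003·100/1414 = 70.9335
Stratum 2 (2015–2019): n = 1204; a·d/n = 39·587/1204 = 19.0141; b·c/n = 516·62/1204 = 26.5714
OR_MH = (9.6704 + 19.0141) / (70.9335 + 26.5714) = 28.6846 / 97.5050 = 0.29419

0.294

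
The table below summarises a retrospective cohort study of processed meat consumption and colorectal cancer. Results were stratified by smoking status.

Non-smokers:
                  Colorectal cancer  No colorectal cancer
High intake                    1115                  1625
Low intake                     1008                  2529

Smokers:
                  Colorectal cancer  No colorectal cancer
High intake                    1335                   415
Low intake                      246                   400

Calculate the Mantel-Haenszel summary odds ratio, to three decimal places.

OR_MH = Σ(aᵢdᵢ/nᵢ) / Σ(bᵢcᵢ/nᵢ), where nᵢ is the stratum total.
Stratum 1 (Non-smokers): n = 6277; a·d/n = 1115·2529/6277 = 449.2329; b·c/n = 1625·1008/6277 = 260.9527
Stratum 2 (Smokers): n = 2396; a·d/n = 1335·400/2396 = 222.8715; b·c/n = 415·246/2396 = 42.6085
OR_MH = (449.2329 + 222.8715) / (260.9527 + 42.6085) = 672.1044 / 303.5612 = 2.21407

2.214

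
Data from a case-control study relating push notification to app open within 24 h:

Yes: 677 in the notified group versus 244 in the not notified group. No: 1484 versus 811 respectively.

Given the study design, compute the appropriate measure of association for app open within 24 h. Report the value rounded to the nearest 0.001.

From the description: a = 677, b = 1484, c = 244, d = 811.
This is a case-control study: participants were sampled on outcome status, so risks in the source population cannot be estimated directly — relative risk is not valid here. The odds ratio is the appropriate measure.
OR = (a·d)/(b·c) = (677 × 811) / (1484 × 244) = 549047 / 362096 = 1.51630

1.516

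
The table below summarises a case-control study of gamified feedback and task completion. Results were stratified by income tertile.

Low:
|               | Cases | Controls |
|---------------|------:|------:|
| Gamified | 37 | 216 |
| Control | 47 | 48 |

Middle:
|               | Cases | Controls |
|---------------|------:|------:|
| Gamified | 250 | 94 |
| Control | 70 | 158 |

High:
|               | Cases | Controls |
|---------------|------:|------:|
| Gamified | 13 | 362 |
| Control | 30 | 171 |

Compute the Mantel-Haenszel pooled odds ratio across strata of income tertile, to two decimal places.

OR_MH = Σ(aᵢdᵢ/nᵢ) / Σ(bᵢcᵢ/nᵢ), where nᵢ is the stratum total.
Stratum 1 (Low): n = 348; a·d/n = 37·48/348 = 5.1034; b·c/n = 216·47/348 = 29.1724
Stratum 2 (Middle): n = 572; a·d/n = 250·158/572 = 69.0559; b·c/n = 94·70/572 = 11.5035
Stratum 3 (High): n = 576; a·d/n = 13·171/576 = 3.8594; b·c/n = 362·30/576 = 18.8542
OR_MH = (5.1034 + 69.0559 + 3.8594) / (29.1724 + 11.5035 + 18.8542) = 78.0188 / 59.5301 = 1.31058

1.31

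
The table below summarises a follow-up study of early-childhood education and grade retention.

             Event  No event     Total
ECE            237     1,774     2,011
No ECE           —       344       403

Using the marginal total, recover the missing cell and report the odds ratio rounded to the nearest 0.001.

0.779

The missing cell is in the unexposed row: 403 − 344 = 59.
So a = 237, b = 1774, c = 59, d = 344.
OR = (a·d)/(b·c) = (237 × 344) / (1774 × 59) = 81528 / 104666 = 0.77893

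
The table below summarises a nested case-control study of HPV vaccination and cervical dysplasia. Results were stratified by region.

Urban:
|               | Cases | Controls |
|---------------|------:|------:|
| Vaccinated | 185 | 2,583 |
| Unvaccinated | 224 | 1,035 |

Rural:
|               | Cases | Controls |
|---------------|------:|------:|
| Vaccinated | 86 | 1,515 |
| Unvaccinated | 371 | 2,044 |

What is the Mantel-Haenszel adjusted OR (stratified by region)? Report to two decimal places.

OR_MH = Σ(aᵢdᵢ/nᵢ) / Σ(bᵢcᵢ/nᵢ), where nᵢ is the stratum total.
Stratum 1 (Urban): n = 4027; a·d/n = 185·1035/4027 = 47.5478; b·c/n = 2583·224/4027 = 143.6782
Stratum 2 (Rural): n = 4016; a·d/n = 86·2044/4016 = 43.7709; b·c/n = 1515·371/4016 = 139.9564
OR_MH = (47.5478 + 43.7709) / (143.6782 + 139.9564) = 91.3187 / 283.6346 = 0.32196

0.32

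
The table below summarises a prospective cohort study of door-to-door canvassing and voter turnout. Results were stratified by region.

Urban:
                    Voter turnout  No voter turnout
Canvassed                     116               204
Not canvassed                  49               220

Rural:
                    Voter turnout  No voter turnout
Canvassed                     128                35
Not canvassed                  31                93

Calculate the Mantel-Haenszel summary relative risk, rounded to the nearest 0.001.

2.448

RR_MH = Σ(aᵢ·n₀ᵢ/nᵢ) / Σ(cᵢ·n₁ᵢ/nᵢ), with n₁ᵢ = aᵢ+bᵢ (exposed), n₀ᵢ = cᵢ+dᵢ (unexposed), nᵢ = n₁ᵢ+n₀ᵢ.
Stratum 1 (Urban): n₁ = 320, n₀ = 269, n = 589; a·n₀/n = 116·269/589 = 52.9779; c·n₁/n = 49·320/589 = 26.6214
Stratum 2 (Rural): n₁ = 163, n₀ = 124, n = 287; a·n₀/n = 128·124/287 = 55.3031; c·n₁/n = 31·163/287 = 17.6063
RR_MH = (52.9779 + 55.3031) / (26.6214 + 17.6063) = 108.2811 / 44.2277 = 2.44827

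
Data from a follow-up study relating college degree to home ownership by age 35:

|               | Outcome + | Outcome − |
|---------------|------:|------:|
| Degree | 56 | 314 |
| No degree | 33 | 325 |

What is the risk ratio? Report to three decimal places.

Cells: a = 56, b = 314, c = 33, d = 325.
Risk in exposed = 56/370 = 0.15135; risk in unexposed = 33/358 = 0.09218.
RR = 0.15135 / 0.09218 = 1.64193
The risk among the exposed is 1.64 times that among the unexposed.

1.642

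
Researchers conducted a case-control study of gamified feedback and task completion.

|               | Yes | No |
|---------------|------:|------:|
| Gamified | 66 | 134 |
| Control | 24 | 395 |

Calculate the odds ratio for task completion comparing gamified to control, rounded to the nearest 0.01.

Cells: a = 66, b = 134, c = 24, d = 395.
OR = (a·d)/(b·c) = (66 × 395) / (134 × 24) = 26070 / 3216 = 8.10634
The odds of task completion are about 8.11 times as high in the gamified group.

8.11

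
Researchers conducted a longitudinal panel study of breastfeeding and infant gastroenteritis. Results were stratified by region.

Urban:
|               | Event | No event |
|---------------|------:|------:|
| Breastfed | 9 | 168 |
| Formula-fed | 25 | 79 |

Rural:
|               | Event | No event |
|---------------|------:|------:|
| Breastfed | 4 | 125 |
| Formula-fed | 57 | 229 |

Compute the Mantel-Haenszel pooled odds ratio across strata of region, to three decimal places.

0.148

OR_MH = Σ(aᵢdᵢ/nᵢ) / Σ(bᵢcᵢ/nᵢ), where nᵢ is the stratum total.
Stratum 1 (Urban): n = 281; a·d/n = 9·79/281 = 2.5302; b·c/n = 168·25/281 = 14.9466
Stratum 2 (Rural): n = 415; a·d/n = 4·229/415 = 2.2072; b·c/n = 125·57/415 = 17.1687
OR_MH = (2.5302 + 2.2072) / (14.9466 + 17.1687) = 4.7375 / 32.1153 = 0.14751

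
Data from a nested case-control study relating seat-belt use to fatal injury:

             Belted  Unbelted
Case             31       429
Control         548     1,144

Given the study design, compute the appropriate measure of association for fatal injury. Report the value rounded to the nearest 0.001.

Reading the table with exposure as columns: a = 31 (Belted, case), b = 548 (Belted, non-case), c = 429 (Unbelted, case), d = 1144.
This is a nested case-control study: participants were sampled on outcome status, so risks in the source population cannot be estimated directly — relative risk is not valid here. The odds ratio is the appropriate measure.
OR = (a·d)/(b·c) = (31 × 1144) / (548 × 429) = 35464 / 235092 = 0.15085

0.151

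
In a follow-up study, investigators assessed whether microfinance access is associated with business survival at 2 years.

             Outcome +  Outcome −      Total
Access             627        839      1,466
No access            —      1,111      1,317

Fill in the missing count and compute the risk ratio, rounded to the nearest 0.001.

The missing cell is in the unexposed row: 1317 − 1111 = 206.
So a = 627, b = 839, c = 206, d = 1111.
RR = [a/(a+b)] / [c/(c+d)] = (627/1466) / (206/1317) = 0.42769/0.15642 = 2.73434

2.734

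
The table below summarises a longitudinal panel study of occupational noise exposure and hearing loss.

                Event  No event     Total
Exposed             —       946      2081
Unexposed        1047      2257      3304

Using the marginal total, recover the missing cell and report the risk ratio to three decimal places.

The missing cell is in the exposed row: 2081 − 946 = 1135.
So a = 1135, b = 946, c = 1047, d = 2257.
RR = [a/(a+b)] / [c/(c+d)] = (1135/2081) / (1047/3304) = 0.54541/0.31689 = 1.72114

1.721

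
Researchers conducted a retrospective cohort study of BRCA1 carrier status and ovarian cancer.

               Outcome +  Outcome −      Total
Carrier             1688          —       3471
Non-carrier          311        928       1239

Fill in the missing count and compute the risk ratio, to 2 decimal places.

The missing cell is in the exposed row: 3471 − 1688 = 1783.
So a = 1688, b = 1783, c = 311, d = 928.
RR = [a/(a+b)] / [c/(c+d)] = (1688/3471) / (311/1239) = 0.48632/0.25101 = 1.93744

1.94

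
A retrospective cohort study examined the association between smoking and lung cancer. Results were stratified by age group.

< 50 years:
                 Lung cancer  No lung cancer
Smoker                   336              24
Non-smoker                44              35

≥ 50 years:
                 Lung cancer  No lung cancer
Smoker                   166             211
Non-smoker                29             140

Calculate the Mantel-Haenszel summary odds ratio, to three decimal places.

OR_MH = Σ(aᵢdᵢ/nᵢ) / Σ(bᵢcᵢ/nᵢ), where nᵢ is the stratum total.
Stratum 1 (< 50 years): n = 439; a·d/n = 336·35/439 = 26.7882; b·c/n = 24·44/439 = 2.4055
Stratum 2 (≥ 50 years): n = 546; a·d/n = 166·140/546 = 42.5641; b·c/n = 211·29/546 = 11.2070
OR_MH = (26.7882 + 42.5641) / (2.4055 + 11.2070) = 69.3523 / 13.6124 = 5.09478

5.095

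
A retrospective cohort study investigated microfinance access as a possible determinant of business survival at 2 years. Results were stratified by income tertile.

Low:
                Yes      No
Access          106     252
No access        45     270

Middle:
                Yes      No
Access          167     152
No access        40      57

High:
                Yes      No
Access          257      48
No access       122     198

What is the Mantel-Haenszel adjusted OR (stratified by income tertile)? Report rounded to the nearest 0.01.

OR_MH = Σ(aᵢdᵢ/nᵢ) / Σ(bᵢcᵢ/nᵢ), where nᵢ is the stratum total.
Stratum 1 (Low): n = 673; a·d/n = 106·270/673 = 42.5260; b·c/n = 252·45/673 = 16.8499
Stratum 2 (Middle): n = 416; a·d/n = 167·57/416 = 22.8822; b·c/n = 152·40/416 = 14.6154
Stratum 3 (High): n = 625; a·d/n = 257·198/625 = 81.4176; b·c/n = 48·122/625 = 9.3696
OR_MH = (42.5260 + 22.8822 + 81.4176) / (16.8499 + 14.6154 + 9.3696) = 146.8258 / 40.8349 = 3.59560

3.60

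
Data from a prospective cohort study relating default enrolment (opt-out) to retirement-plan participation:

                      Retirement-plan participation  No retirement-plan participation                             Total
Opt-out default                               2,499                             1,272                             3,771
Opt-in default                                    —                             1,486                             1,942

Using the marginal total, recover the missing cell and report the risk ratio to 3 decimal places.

The missing cell is in the unexposed row: 1942 − 1486 = 456.
So a = 2499, b = 1272, c = 456, d = 1486.
RR = [a/(a+b)] / [c/(c+d)] = (2499/3771) / (456/1942) = 0.66269/0.23481 = 2.82224

2.822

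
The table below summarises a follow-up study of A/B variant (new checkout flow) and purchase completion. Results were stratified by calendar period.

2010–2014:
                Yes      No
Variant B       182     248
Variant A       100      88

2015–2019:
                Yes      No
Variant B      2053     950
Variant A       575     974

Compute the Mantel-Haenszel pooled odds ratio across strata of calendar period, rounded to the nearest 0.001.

OR_MH = Σ(aᵢdᵢ/nᵢ) / Σ(bᵢcᵢ/nᵢ), where nᵢ is the stratum total.
Stratum 1 (2010–2014): n = 618; a·d/n = 182·88/618 = 25.9159; b·c/n = 248·100/618 = 40.1294
Stratum 2 (2015–2019): n = 4552; a·d/n = 2053·974/4552 = 439.2843; b·c/n = 950·575/4552 = 120.0022
OR_MH = (25.9159 + 439.2843) / (40.1294 + 120.0022) = 465.2001 / 160.1316 = 2.90511

2.905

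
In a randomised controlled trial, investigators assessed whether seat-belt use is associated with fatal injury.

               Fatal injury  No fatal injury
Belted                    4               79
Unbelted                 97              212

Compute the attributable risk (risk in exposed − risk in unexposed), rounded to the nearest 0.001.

-0.266

Cells: a = 4, b = 79, c = 97, d = 212.
Risk in exposed = 4/83 = 0.048193; risk in unexposed = 97/309 = 0.313916.
Risk difference = 0.048193 − 0.313916 = -0.265723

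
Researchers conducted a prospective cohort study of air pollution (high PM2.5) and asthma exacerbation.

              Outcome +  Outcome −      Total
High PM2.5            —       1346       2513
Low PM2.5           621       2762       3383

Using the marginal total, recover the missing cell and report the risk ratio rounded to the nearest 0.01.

2.53

The missing cell is in the exposed row: 2513 − 1346 = 1167.
So a = 1167, b = 1346, c = 621, d = 2762.
RR = [a/(a+b)] / [c/(c+d)] = (1167/2513) / (621/3383) = 0.46439/0.18356 = 2.52982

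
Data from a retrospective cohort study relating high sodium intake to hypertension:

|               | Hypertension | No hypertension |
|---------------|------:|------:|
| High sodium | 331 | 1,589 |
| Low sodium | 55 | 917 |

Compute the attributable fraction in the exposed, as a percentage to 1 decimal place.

67.2

Cells: a = 331, b = 1589, c = 55, d = 917.
Risk in exposed = 331/1920 = 0.17240; risk in unexposed = 55/972 = 0.05658.
RR = 0.17240/0.05658 = 3.04670
AR% = (RR − 1)/RR × 100 = (3.04670 − 1)/3.04670 × 100 = 67.1777%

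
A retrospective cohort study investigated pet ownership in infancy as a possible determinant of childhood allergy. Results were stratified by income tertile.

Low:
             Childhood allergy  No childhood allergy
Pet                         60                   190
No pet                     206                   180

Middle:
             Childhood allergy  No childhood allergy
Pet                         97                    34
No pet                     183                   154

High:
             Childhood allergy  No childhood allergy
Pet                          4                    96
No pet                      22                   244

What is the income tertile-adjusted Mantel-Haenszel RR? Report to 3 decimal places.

RR_MH = Σ(aᵢ·n₀ᵢ/nᵢ) / Σ(cᵢ·n₁ᵢ/nᵢ), with n₁ᵢ = aᵢ+bᵢ (exposed), n₀ᵢ = cᵢ+dᵢ (unexposed), nᵢ = n₁ᵢ+n₀ᵢ.
Stratum 1 (Low): n₁ = 250, n₀ = 386, n = 636; a·n₀/n = 60·386/636 = 36.4151; c·n₁/n = 206·250/636 = 80.9748
Stratum 2 (Middle): n₁ = 131, n₀ = 337, n = 468; a·n₀/n = 97·337/468 = 69.8483; c·n₁/n = 183·131/468 = 51.2244
Stratum 3 (High): n₁ = 100, n₀ = 266, n = 366; a·n₀/n = 4·266/366 = 2.9071; c·n₁/n = 22·100/366 = 6.0109
RR_MH = (36.4151 + 69.8483 + 2.9071) / (80.9748 + 51.2244 + 6.0109) = 109.1705 / 138.2101 = 0.78989

0.790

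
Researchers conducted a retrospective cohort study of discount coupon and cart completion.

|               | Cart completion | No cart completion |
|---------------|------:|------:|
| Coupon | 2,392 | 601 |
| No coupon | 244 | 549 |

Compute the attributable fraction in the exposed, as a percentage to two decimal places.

Cells: a = 2392, b = 601, c = 244, d = 549.
Risk in exposed = 2392/2993 = 0.79920; risk in unexposed = 244/793 = 0.30769.
RR = 0.79920/0.30769 = 2.59739
AR% = (RR − 1)/RR × 100 = (2.59739 − 1)/2.59739 × 100 = 61.4999%

61.50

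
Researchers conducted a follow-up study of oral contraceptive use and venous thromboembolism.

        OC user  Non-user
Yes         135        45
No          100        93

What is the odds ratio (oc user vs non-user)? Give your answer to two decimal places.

Reading the table with exposure as columns: a = 135 (OC user, case), b = 100 (OC user, non-case), c = 45 (Non-user, case), d = 93.
OR = (a·d)/(b·c) = (135 × 93) / (100 × 45) = 12555 / 4500 = 2.79000
The odds of venous thromboembolism are about 2.79 times as high in the oc user group.

2.79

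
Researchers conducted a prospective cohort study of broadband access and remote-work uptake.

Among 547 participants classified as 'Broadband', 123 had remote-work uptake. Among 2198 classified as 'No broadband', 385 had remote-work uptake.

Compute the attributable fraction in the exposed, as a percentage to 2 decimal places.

From the description: a = 123, b = 424, c = 385, d = 1813.
Risk in exposed = 123/547 = 0.22486; risk in unexposed = 385/2198 = 0.17516.
RR = 0.22486/0.17516 = 1.28376
AR% = (RR − 1)/RR × 100 = (1.28376 − 1)/1.28376 × 100 = 22.1040%

22.10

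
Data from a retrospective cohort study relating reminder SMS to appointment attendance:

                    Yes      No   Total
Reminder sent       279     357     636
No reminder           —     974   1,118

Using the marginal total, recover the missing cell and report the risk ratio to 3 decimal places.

3.406

The missing cell is in the unexposed row: 1118 − 974 = 144.
So a = 279, b = 357, c = 144, d = 974.
RR = [a/(a+b)] / [c/(c+d)] = (279/636) / (144/1118) = 0.43868/0.12880 = 3.40586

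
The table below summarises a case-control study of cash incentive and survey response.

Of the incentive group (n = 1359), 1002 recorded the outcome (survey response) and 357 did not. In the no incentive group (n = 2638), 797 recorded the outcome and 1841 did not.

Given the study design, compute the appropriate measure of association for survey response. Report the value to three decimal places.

From the description: a = 1002, b = 357, c = 797, d = 1841.
This is a case-control study: participants were sampled on outcome status, so risks in the source population cannot be estimated directly — relative risk is not valid here. The odds ratio is the appropriate measure.
OR = (a·d)/(b·c) = (1002 × 1841) / (357 × 797) = 1844682 / 284529 = 6.48328

6.483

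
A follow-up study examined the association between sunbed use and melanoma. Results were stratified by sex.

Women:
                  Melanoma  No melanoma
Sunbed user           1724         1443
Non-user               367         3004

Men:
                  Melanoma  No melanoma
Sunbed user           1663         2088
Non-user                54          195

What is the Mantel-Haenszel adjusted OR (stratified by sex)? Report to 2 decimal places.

OR_MH = Σ(aᵢdᵢ/nᵢ) / Σ(bᵢcᵢ/nᵢ), where nᵢ is the stratum total.
Stratum 1 (Women): n = 6538; a·d/n = 1724·3004/6538 = 792.1224; b·c/n = 1443·367/6538 = 81.0005
Stratum 2 (Men): n = 4000; a·d/n = 1663·195/4000 = 81.0713; b·c/n = 2088·54/4000 = 28.1880
OR_MH = (792.1224 + 81.0713) / (81.0005 + 28.1880) = 873.1936 / 109.1885 = 7.99712

8.00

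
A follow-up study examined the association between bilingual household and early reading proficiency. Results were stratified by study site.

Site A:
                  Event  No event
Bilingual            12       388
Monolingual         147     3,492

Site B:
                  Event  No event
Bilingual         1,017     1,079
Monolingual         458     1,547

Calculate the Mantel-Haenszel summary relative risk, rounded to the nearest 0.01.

RR_MH = Σ(aᵢ·n₀ᵢ/nᵢ) / Σ(cᵢ·n₁ᵢ/nᵢ), with n₁ᵢ = aᵢ+bᵢ (exposed), n₀ᵢ = cᵢ+dᵢ (unexposed), nᵢ = n₁ᵢ+n₀ᵢ.
Stratum 1 (Site A): n₁ = 400, n₀ = 3639, n = 4039; a·n₀/n = 12·3639/4039 = 10.8116; c·n₁/n = 147·400/4039 = 14.5581
Stratum 2 (Site B): n₁ = 2096, n₀ = 2005, n = 4101; a·n₀/n = 1017·2005/4101 = 497.2165; c·n₁/n = 458·2096/4101 = 234.0814
RR_MH = (10.8116 + 497.2165) / (14.5581 + 234.0814) = 508.0281 / 248.6395 = 2.04323

2.04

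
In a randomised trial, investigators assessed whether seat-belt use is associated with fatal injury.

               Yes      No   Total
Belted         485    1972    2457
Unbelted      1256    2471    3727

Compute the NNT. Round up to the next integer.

8

Risk in treated group = 485/2457 = 0.19740; risk in control = 1256/3727 = 0.33700.
Absolute risk reduction = 0.33700 − 0.19740 = 0.13961
NNT = 1 / ARR = 1 / 0.13961 = 7.163 → round up → 8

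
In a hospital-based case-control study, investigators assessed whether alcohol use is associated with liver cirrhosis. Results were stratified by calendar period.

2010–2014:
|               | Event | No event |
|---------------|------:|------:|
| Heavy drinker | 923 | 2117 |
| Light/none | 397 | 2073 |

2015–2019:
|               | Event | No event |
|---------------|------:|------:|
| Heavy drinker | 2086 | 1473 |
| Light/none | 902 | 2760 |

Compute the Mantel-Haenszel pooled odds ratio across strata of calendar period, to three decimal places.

OR_MH = Σ(aᵢdᵢ/nᵢ) / Σ(bᵢcᵢ/nᵢ), where nᵢ is the stratum total.
Stratum 1 (2010–2014): n = 5510; a·d/n = 923·2073/5510 = 347.2557; b·c/n = 2117·397/5510 = 152.5316
Stratum 2 (2015–2019): n = 7221; a·d/n = 2086·2760/7221 = 797.3079; b·c/n = 1473·902/7221 = 183.9975
OR_MH = (347.2557 + 797.3079) / (152.5316 + 183.9975) = 1144.5636 / 336.5291 = 3.40108

3.401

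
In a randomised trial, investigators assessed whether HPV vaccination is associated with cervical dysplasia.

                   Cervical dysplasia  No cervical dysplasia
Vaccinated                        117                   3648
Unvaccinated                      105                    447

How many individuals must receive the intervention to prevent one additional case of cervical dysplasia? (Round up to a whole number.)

7

Risk in treated group = 117/3765 = 0.03108; risk in control = 105/552 = 0.19022.
Absolute risk reduction = 0.19022 − 0.03108 = 0.15914
NNT = 1 / ARR = 1 / 0.15914 = 6.284 → round up → 7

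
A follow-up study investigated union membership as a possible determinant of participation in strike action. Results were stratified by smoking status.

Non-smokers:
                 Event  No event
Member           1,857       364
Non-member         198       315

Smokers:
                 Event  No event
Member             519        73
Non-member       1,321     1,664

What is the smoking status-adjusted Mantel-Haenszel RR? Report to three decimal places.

RR_MH = Σ(aᵢ·n₀ᵢ/nᵢ) / Σ(cᵢ·n₁ᵢ/nᵢ), with n₁ᵢ = aᵢ+bᵢ (exposed), n₀ᵢ = cᵢ+dᵢ (unexposed), nᵢ = n₁ᵢ+n₀ᵢ.
Stratum 1 (Non-smokers): n₁ = 2221, n₀ = 513, n = 2734; a·n₀/n = 1857·513/2734 = 348.4422; c·n₁/n = 198·2221/2734 = 160.8478
Stratum 2 (Smokers): n₁ = 592, n₀ = 2985, n = 3577; a·n₀/n = 519·2985/3577 = 433.1046; c·n₁/n = 1321·592/3577 = 218.6279
RR_MH = (348.4422 + 433.1046) / (160.8478 + 218.6279) = 781.5468 / 379.4757 = 2.05954

2.060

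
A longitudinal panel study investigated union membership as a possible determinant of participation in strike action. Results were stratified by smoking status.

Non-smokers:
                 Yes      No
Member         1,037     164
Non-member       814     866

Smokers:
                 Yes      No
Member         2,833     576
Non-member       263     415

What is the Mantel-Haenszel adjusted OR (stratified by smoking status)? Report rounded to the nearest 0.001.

OR_MH = Σ(aᵢdᵢ/nᵢ) / Σ(bᵢcᵢ/nᵢ), where nᵢ is the stratum total.
Stratum 1 (Non-smokers): n = 2881; a·d/n = 1037·866/2881 = 311.7119; b·c/n = 164·814/2881 = 46.3367
Stratum 2 (Smokers): n = 4087; a·d/n = 2833·415/4087 = 287.6670; b·c/n = 576·263/4087 = 37.0658
OR_MH = (311.7119 + 287.6670) / (46.3367 + 37.0658) = 599.3789 / 83.4025 = 7.18658

7.187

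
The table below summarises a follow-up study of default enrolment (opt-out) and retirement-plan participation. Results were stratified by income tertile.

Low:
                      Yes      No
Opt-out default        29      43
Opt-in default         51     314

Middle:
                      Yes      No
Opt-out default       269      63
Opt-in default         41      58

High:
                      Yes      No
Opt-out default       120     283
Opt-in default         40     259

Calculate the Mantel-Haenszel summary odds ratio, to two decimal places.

OR_MH = Σ(aᵢdᵢ/nᵢ) / Σ(bᵢcᵢ/nᵢ), where nᵢ is the stratum total.
Stratum 1 (Low): n = 437; a·d/n = 29·314/437 = 20.8375; b·c/n = 43·51/437 = 5.0183
Stratum 2 (Middle): n = 431; a·d/n = 269·58/431 = 36.1995; b·c/n = 63·41/431 = 5.9930
Stratum 3 (High): n = 702; a·d/n = 120·259/702 = 44.2735; b·c/n = 283·40/702 = 16.1254
OR_MH = (20.8375 + 36.1995 + 44.2735) / (5.0183 + 5.9930 + 16.1254) = 101.3106 / 27.1367 = 3.73334

3.73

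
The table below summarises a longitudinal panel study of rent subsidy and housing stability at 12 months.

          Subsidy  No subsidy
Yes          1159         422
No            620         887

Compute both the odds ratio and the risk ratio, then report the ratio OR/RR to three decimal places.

1.944

Reading the table with exposure as columns: a = 1159 (Subsidy, case), b = 620 (Subsidy, non-case), c = 422 (No subsidy, case), d = 887.
OR = (1159·887)/(620·422) = 1028033/261640 = 3.92919
Risk in exposed = 1159/1779 = 0.65149; risk in unexposed = 422/1309 = 0.32238; RR = 2.02085
OR/RR = 3.92919 / 2.02085 = 1.94432
The outcome is not rare, so the OR lies further from 1 than the RR.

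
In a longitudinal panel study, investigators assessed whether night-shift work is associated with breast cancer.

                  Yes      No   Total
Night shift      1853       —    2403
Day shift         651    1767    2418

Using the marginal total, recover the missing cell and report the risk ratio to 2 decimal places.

2.86

The missing cell is in the exposed row: 2403 − 1853 = 550.
So a = 1853, b = 550, c = 651, d = 1767.
RR = [a/(a+b)] / [c/(c+d)] = (1853/2403) / (651/2418) = 0.77112/0.26923 = 2.86416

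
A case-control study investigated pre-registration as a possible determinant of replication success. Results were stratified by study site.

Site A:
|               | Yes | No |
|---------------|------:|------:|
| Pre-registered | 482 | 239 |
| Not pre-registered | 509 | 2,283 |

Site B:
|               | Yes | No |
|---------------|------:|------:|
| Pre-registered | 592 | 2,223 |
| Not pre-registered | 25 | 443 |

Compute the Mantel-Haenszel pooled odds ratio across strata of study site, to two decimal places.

OR_MH = Σ(aᵢdᵢ/nᵢ) / Σ(bᵢcᵢ/nᵢ), where nᵢ is the stratum total.
Stratum 1 (Site A): n = 3513; a·d/n = 482·2283/3513 = 313.2383; b·c/n = 239·509/3513 = 34.6288
Stratum 2 (Site B): n = 3283; a·d/n = 592·443/3283 = 79.8830; b·c/n = 2223·25/3283 = 16.9281
OR_MH = (313.2383 + 79.8830) / (34.6288 + 16.9281) = 393.1213 / 51.5569 = 7.62500

7.62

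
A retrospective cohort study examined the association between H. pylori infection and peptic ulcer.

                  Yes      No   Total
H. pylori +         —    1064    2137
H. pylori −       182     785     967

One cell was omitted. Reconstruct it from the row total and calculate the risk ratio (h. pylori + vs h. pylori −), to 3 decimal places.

2.668

The missing cell is in the exposed row: 2137 − 1064 = 1073.
So a = 1073, b = 1064, c = 182, d = 785.
RR = [a/(a+b)] / [c/(c+d)] = (1073/2137) / (182/967) = 0.50211/0.18821 = 2.66778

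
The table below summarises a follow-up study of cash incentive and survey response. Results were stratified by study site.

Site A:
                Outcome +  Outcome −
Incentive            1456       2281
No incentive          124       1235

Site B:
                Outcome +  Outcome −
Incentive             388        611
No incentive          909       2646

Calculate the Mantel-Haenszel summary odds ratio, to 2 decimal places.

OR_MH = Σ(aᵢdᵢ/nᵢ) / Σ(bᵢcᵢ/nᵢ), where nᵢ is the stratum total.
Stratum 1 (Site A): n = 5096; a·d/n = 1456·1235/5096 = 352.8571; b·c/n = 2281·124/5096 = 55.5031
Stratum 2 (Site B): n = 4554; a·d/n = 388·2646/4554 = 225.4387; b·c/n = 611·909/4554 = 121.9585
OR_MH = (352.8571 + 225.4387) / (55.5031 + 121.9585) = 578.2959 / 177.4616 = 3.25871

3.26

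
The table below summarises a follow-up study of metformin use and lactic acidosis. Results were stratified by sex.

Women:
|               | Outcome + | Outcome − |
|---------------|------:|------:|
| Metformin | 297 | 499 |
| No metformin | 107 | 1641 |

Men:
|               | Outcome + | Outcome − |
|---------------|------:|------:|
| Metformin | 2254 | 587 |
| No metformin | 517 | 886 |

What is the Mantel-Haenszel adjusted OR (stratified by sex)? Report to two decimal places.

OR_MH = Σ(aᵢdᵢ/nᵢ) / Σ(bᵢcᵢ/nᵢ), where nᵢ is the stratum total.
Stratum 1 (Women): n = 2544; a·d/n = 297·1641/2544 = 191.5790; b·c/n = 499·107/2544 = 20.9878
Stratum 2 (Men): n = 4244; a·d/n = 2254·886/4244 = 470.5570; b·c/n = 587·517/4244 = 71.5078
OR_MH = (191.5790 + 470.5570) / (20.9878 + 71.5078) = 662.1360 / 92.4956 = 7.15857

7.16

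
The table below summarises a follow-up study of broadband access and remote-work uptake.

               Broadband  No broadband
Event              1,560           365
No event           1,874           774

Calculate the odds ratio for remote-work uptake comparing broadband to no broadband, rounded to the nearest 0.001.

1.765

Reading the table with exposure as columns: a = 1560 (Broadband, case), b = 1874 (Broadband, non-case), c = 365 (No broadband, case), d = 774.
OR = (a·d)/(b·c) = (1560 × 774) / (1874 × 365) = 1207440 / 684010 = 1.76524
The odds of remote-work uptake are about 1.77 times as high in the broadband group.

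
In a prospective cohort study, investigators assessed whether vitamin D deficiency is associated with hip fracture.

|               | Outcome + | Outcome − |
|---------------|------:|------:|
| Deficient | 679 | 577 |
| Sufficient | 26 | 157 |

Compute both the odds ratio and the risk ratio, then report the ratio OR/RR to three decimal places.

1.868

Cells: a = 679, b = 577, c = 26, d = 157.
OR = (679·157)/(577·26) = 106603/15002 = 7.10592
Risk in exposed = 679/1256 = 0.54061; risk in unexposed = 26/183 = 0.14208; RR = 3.80503
OR/RR = 7.10592 / 3.80503 = 1.86751
The outcome is not rare, so the OR lies further from 1 than the RR.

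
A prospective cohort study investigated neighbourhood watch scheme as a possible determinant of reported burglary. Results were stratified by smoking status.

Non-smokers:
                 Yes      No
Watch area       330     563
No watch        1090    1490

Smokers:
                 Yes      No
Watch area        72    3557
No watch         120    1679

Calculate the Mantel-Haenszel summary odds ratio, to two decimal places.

OR_MH = Σ(aᵢdᵢ/nᵢ) / Σ(bᵢcᵢ/nᵢ), where nᵢ is the stratum total.
Stratum 1 (Non-smokers): n = 3473; a·d/n = 330·1490/3473 = 141.5779; b·c/n = 563·1090/3473 = 176.6974
Stratum 2 (Smokers): n = 5428; a·d/n = 72·1679/5428 = 22.2712; b·c/n = 3557·120/5428 = 78.6367
OR_MH = (141.5779 + 22.2712) / (176.6974 + 78.6367) = 163.8491 / 255.3341 = 0.64170

0.64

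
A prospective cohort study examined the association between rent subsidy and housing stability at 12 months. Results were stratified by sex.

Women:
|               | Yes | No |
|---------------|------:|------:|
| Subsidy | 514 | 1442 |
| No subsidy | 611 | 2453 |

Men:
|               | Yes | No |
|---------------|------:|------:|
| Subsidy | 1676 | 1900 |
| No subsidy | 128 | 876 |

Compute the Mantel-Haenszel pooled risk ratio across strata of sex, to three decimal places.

2.015

RR_MH = Σ(aᵢ·n₀ᵢ/nᵢ) / Σ(cᵢ·n₁ᵢ/nᵢ), with n₁ᵢ = aᵢ+bᵢ (exposed), n₀ᵢ = cᵢ+dᵢ (unexposed), nᵢ = n₁ᵢ+n₀ᵢ.
Stratum 1 (Women): n₁ = 1956, n₀ = 3064, n = 5020; a·n₀/n = 514·3064/5020 = 313.7243; c·n₁/n = 611·1956/5020 = 238.0709
Stratum 2 (Men): n₁ = 3576, n₀ = 1004, n = 4580; a·n₀/n = 1676·1004/4580 = 367.4026; c·n₁/n = 128·3576/4580 = 99.9406
RR_MH = (313.7243 + 367.4026) / (238.0709 + 99.9406) = 681.1269 / 338.0115 = 2.01510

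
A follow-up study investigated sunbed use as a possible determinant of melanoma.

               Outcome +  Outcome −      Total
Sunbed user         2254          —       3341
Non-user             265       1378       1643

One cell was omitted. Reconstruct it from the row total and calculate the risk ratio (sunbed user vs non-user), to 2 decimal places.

The missing cell is in the exposed row: 3341 − 2254 = 1087.
So a = 2254, b = 1087, c = 265, d = 1378.
RR = [a/(a+b)] / [c/(c+d)] = (2254/3341) / (265/1643) = 0.67465/0.16129 = 4.18282

4.18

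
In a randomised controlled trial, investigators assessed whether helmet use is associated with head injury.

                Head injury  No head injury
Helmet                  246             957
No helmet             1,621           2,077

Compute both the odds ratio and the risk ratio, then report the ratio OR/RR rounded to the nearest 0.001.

0.706

Cells: a = 246, b = 957, c = 1621, d = 2077.
OR = (246·2077)/(957·1621) = 510942/1551297 = 0.32936
Risk in exposed = 246/1203 = 0.20449; risk in unexposed = 1621/3698 = 0.43835; RR = 0.46650
OR/RR = 0.32936 / 0.46650 = 0.70603
The outcome is not rare, so the OR lies further from 1 than the RR.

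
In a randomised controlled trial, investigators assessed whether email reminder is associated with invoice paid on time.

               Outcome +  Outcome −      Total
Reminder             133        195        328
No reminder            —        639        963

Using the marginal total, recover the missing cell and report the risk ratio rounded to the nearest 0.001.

The missing cell is in the unexposed row: 963 − 639 = 324.
So a = 133, b = 195, c = 324, d = 639.
RR = [a/(a+b)] / [c/(c+d)] = (133/328) / (324/963) = 0.40549/0.33645 = 1.20520

1.205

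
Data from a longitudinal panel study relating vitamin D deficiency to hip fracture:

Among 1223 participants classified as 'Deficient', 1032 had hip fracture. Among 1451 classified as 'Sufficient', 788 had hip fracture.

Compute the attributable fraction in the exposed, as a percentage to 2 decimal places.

35.64

From the description: a = 1032, b = 191, c = 788, d = 663.
Risk in exposed = 1032/1223 = 0.84383; risk in unexposed = 788/1451 = 0.54307.
RR = 0.84383/0.54307 = 1.55380
AR% = (RR − 1)/RR × 100 = (1.55380 − 1)/1.55380 × 100 = 35.6416%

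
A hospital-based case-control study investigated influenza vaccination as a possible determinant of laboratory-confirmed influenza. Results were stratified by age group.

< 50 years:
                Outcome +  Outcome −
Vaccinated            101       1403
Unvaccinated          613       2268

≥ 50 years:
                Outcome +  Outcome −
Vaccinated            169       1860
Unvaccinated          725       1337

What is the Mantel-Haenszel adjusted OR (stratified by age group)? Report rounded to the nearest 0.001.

0.204

OR_MH = Σ(aᵢdᵢ/nᵢ) / Σ(bᵢcᵢ/nᵢ), where nᵢ is the stratum total.
Stratum 1 (< 50 years): n = 4385; a·d/n = 101·2268/4385 = 52.2390; b·c/n = 1403·613/4385 = 196.1320
Stratum 2 (≥ 50 years): n = 4091; a·d/n = 169·1337/4091 = 55.2317; b·c/n = 1860·725/4091 = 329.6260
OR_MH = (52.2390 + 55.2317) / (196.1320 + 329.6260) = 107.4707 / 525.7580 = 0.20441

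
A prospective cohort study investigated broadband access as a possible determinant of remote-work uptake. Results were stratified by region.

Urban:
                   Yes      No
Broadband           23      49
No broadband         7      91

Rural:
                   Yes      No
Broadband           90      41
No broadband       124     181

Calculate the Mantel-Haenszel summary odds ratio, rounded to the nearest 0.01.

3.63

OR_MH = Σ(aᵢdᵢ/nᵢ) / Σ(bᵢcᵢ/nᵢ), where nᵢ is the stratum total.
Stratum 1 (Urban): n = 170; a·d/n = 23·91/170 = 12.3118; b·c/n = 49·7/170 = 2.0176
Stratum 2 (Rural): n = 436; a·d/n = 90·181/436 = 37.3624; b·c/n = 41·124/436 = 11.6606
OR_MH = (12.3118 + 37.3624) / (2.0176 + 11.6606) = 49.6742 / 13.6782 = 3.63163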